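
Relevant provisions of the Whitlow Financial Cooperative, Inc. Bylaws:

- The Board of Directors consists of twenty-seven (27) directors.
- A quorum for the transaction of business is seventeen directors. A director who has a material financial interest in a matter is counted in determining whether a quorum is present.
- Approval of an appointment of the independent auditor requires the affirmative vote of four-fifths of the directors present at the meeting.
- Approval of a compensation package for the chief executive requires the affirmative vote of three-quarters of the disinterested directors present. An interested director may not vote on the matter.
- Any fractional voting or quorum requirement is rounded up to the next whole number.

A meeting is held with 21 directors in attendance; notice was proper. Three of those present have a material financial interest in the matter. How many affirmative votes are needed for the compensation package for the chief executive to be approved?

14

The compensation package for the chief executive requires three-fourths of the disinterested directors present (21 − 3 = 18).
3/4 of 18 = 13.50, rounded up to 14.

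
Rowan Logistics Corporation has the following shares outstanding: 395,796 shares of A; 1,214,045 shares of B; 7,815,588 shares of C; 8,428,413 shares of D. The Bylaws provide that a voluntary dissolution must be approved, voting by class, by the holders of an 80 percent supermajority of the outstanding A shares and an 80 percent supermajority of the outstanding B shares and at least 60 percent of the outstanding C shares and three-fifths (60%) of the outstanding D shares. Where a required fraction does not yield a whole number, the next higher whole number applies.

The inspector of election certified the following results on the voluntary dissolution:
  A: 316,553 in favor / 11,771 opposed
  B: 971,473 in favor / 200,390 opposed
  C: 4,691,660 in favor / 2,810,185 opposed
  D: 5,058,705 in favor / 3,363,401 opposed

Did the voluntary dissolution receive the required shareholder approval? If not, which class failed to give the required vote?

Not approved — the A shares did not give the required vote.

A: 4/5 of 395796 = 316636.80, rounded up to 316637; 316,637 required, 316,553 in favor — not approved.
B: 4/5 of 1214045 = 971236; 971,236 required, 971,473 in favor — approved.
C: 3/5 of 7815588 = 4689352.80, rounded up to 4689353; 4,689,353 required, 4,691,660 in favor — approved.
D: 3/5 of 8428413 = 5057047.80, rounded up to 5057048; 5,057,048 required, 5,058,705 in favor — approved.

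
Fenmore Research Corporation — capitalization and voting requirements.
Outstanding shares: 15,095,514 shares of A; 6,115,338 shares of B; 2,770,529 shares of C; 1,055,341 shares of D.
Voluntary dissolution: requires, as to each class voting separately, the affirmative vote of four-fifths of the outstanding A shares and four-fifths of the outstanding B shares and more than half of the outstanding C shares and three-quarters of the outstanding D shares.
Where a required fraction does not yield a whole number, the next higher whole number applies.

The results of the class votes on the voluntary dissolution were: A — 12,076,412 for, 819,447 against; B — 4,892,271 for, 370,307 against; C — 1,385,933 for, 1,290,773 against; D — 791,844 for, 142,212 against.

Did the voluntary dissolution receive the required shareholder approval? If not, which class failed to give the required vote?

A: 4/5 of 15095514 = 12076411.20, rounded up to 12076412; 12,076,412 required, 12,076,412 in favor — approved.
B: 4/5 of 6115338 = 4892270.40, rounded up to 4892271; 4,892,271 required, 4,892,271 in favor — approved.
C: a majority of 2770529 is 1385265; 1,385,265 required, 1,385,933 in favor — approved.
D: 3/4 of 1055341 = 791505.75, rounded up to 791506; 791,506 required, 791,844 in favor — approved.

Approved — every class gave the required vote.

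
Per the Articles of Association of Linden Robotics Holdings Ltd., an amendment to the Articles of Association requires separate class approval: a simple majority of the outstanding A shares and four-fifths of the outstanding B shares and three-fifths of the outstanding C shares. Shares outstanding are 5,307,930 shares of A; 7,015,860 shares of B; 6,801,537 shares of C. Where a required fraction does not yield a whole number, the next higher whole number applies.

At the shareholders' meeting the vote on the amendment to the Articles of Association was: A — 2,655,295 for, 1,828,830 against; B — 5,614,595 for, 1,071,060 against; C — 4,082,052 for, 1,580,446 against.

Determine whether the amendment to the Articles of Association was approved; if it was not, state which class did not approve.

Approved — every class gave the required vote.

A: a majority of 5307930 is 2653966; 2,653,966 required, 2,655,295 in favor — approved.
B: 4/5 of 7015860 = 5612688; 5,612,688 required, 5,614,595 in favor — approved.
C: 3/5 of 6801537 = 4080922.20, rounded up to 4080923; 4,080,923 required, 4,082,052 in favor — approved.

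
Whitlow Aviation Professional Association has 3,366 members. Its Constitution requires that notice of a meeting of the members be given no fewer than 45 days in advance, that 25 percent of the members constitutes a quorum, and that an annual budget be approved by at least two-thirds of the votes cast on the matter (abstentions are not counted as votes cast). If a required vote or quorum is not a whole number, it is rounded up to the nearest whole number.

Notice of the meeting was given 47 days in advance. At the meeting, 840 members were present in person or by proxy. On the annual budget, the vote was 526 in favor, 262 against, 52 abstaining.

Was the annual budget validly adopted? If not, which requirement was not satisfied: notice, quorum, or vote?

Invalid — quorum requirement not satisfied.

Notice: 47 days given; 45 required. Satisfied.
Quorum: 25% of 3,366 = 841.50, rounded up to 842; 840 present. Not satisfied.
Vote: requires two-thirds of the votes cast (840 − 52 abstaining = 788); 2/3 of 788 = 525.33, rounded up to 526, so 526 needed; 526 in favor. Satisfied.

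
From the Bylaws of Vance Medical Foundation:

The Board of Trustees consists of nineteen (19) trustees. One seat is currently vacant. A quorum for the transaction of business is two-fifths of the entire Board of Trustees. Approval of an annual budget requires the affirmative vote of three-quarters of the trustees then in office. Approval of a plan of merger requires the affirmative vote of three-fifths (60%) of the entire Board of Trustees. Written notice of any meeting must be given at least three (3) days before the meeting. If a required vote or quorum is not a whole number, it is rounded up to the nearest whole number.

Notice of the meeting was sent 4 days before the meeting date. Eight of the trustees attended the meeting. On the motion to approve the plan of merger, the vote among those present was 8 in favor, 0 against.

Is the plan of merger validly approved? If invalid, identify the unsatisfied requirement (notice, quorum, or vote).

Invalid — vote requirement not satisfied.

Notice: 4 days given; 3 required (4 ≥ 3). Satisfied.
Quorum: 8 present; quorum is 8. Satisfied.
Vote: the plan of merger requires three-fifths of the entire Board of Trustees (19). 3/5 of 19 = 11.40, rounded up to 12, so 12 affirmative votes are needed; 8 voted in favor. Not satisfied.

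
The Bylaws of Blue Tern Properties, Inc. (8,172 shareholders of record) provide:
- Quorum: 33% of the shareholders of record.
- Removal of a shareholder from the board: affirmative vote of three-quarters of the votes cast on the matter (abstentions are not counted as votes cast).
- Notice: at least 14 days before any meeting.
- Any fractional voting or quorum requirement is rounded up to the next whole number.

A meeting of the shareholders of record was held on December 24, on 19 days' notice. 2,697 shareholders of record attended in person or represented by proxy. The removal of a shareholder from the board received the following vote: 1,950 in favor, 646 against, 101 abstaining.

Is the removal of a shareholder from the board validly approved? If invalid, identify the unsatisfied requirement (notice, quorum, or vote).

Valid — all requirements satisfied.

Notice: 19 days given; 14 required. Satisfied.
Quorum: 33% of 8,172 = 2,696.76, rounded up to 2,697; 2,697 present. Satisfied.
Vote: requires three-fourths of the votes cast (2,697 − 101 abstaining = 2,596); 3/4 of 2596 = 1947, so 1,947 needed; 1,950 in favor. Satisfied.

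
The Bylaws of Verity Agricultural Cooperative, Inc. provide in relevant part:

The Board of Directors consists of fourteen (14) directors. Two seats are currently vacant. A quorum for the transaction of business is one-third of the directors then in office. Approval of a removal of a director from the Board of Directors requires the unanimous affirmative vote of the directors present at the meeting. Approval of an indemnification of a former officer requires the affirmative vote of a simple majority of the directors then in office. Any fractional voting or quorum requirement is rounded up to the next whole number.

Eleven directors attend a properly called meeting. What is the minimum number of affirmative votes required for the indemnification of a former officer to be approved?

The indemnification of a former officer requires a majority of the directors then in office (12).
A majority of 12 is 7.

7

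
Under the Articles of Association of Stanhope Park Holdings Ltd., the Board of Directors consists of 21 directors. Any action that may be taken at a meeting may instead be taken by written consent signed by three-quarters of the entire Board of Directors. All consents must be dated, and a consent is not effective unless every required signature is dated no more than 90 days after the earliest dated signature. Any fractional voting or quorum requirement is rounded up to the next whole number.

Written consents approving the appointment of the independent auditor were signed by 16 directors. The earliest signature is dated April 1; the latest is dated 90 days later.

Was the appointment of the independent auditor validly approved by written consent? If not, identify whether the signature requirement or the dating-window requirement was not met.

Effective — both the signature and dating-window requirements are satisfied.

Signatures required: three-quarters of 21 — 3/4 of 21 = 15.75, rounded up to 16, so 16 needed; 16 signed. Sufficient.
Dating window: the latest signature is 90 days after the earliest; the limit is 90 days. Within the window.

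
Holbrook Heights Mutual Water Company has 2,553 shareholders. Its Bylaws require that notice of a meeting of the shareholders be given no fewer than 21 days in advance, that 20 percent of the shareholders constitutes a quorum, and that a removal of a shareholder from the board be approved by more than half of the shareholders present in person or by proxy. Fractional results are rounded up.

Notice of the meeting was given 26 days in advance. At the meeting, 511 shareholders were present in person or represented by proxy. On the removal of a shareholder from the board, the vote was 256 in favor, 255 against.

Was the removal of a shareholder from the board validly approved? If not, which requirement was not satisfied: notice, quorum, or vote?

Valid — all requirements satisfied.

Notice: 26 days given; 21 required. Satisfied.
Quorum: 20% of 2,553 = 510.60, rounded up to 511; 511 present. Satisfied.
Vote: requires a majority of those present (511); a majority of 511 is 256, so 256 needed; 256 in favor. Satisfied.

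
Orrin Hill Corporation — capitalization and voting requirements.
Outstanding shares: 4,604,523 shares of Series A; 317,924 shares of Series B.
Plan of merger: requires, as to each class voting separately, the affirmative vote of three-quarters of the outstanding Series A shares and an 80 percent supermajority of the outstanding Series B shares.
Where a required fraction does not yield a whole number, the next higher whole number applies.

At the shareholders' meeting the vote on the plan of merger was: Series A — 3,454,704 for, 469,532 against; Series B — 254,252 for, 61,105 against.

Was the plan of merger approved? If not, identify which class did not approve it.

Series A: 3/4 of 4604523 = 3453392.25, rounded up to 3453393; 3,453,393 required, 3,454,704 in favor — approved.
Series B: 4/5 of 317924 = 254339.20, rounded up to 254340; 254,340 required, 254,252 in favor — not approved.

Not approved — the Series B shares did not give the required vote.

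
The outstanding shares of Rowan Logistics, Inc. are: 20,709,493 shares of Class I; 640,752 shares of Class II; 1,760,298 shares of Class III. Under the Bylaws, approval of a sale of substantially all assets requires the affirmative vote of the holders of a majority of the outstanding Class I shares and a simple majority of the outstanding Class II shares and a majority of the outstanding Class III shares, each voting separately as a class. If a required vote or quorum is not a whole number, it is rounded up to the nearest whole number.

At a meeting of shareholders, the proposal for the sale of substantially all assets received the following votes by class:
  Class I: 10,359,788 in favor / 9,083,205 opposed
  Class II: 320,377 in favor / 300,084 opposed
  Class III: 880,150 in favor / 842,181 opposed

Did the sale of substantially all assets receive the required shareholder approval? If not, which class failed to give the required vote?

Class I: a majority of 20709493 is 10354747; 10,354,747 required, 10,359,788 in favor — approved.
Class II: a majority of 640752 is 320377; 320,377 required, 320,377 in favor — approved.
Class III: a majority of 1760298 is 880150; 880,150 required, 880,150 in favor — approved.

Approved — every class gave the required vote.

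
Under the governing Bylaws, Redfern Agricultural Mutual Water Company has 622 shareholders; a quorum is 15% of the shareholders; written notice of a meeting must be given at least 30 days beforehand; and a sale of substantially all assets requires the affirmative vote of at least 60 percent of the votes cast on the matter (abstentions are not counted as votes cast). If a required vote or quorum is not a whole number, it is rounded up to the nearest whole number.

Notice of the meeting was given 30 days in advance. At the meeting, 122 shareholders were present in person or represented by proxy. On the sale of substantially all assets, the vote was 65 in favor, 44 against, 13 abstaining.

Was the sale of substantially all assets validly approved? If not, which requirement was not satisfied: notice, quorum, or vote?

Notice: 30 days given; 30 required. Satisfied.
Quorum: 15% of 622 = 93.30, rounded up to 94; 122 present. Satisfied.
Vote: requires three-fifths of the votes cast (122 − 13 abstaining = 109); 3/5 of 109 = 65.40, rounded up to 66, so 66 needed; 65 in favor. Not satisfied.

Invalid — vote requirement not satisfied.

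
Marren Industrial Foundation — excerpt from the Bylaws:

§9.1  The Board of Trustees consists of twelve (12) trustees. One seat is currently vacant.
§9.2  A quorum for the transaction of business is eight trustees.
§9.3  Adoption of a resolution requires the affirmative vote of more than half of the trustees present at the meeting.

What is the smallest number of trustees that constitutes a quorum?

8

The quorum is fixed at 8.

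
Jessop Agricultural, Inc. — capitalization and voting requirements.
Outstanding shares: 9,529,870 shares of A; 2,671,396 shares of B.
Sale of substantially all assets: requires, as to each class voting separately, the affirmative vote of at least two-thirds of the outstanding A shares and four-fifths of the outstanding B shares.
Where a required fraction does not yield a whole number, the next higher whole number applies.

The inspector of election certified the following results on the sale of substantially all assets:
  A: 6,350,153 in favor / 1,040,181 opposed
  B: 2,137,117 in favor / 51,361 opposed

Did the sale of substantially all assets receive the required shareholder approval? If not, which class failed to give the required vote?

Not approved — the A shares did not give the required vote.

A: 2/3 of 9529870 = 6353246.67, rounded up to 6353247; 6,353,247 required, 6,350,153 in favor — not approved.
B: 4/5 of 2671396 = 2137116.80, rounded up to 2137117; 2,137,117 required, 2,137,117 in favor — approved.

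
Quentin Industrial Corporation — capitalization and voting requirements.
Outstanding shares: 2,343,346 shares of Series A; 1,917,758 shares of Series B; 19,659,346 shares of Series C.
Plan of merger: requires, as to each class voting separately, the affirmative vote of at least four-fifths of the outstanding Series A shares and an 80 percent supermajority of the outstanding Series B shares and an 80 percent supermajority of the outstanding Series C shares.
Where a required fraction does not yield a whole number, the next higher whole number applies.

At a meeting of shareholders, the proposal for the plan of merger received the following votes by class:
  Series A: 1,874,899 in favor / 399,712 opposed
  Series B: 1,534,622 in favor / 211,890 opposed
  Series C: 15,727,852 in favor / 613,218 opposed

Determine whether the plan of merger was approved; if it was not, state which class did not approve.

Series A: 4/5 of 2343346 = 1874676.80, rounded up to 1874677; 1,874,677 required, 1,874,899 in favor — approved.
Series B: 4/5 of 1917758 = 1534206.40, rounded up to 1534207; 1,534,207 required, 1,534,622 in favor — approved.
Series C: 4/5 of 19659346 = 15727476.80, rounded up to 15727477; 15,727,477 required, 15,727,852 in favor — approved.

Approved — every class gave the required vote.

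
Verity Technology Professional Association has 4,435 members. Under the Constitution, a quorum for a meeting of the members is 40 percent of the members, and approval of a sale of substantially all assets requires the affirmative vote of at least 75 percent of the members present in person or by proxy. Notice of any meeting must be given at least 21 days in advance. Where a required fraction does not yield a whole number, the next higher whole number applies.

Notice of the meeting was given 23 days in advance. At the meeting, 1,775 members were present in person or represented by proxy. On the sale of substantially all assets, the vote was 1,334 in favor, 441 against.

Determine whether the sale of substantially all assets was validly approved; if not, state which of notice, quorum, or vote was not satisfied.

Notice: 23 days given; 21 required. Satisfied.
Quorum: 40% of 4,435 = 1,774; 1,775 present. Satisfied.
Vote: requires three-fourths of those present (1,775); 3/4 of 1775 = 1331.25, rounded up to 1332, so 1,332 needed; 1,334 in favor. Satisfied.

Valid — all requirements satisfied.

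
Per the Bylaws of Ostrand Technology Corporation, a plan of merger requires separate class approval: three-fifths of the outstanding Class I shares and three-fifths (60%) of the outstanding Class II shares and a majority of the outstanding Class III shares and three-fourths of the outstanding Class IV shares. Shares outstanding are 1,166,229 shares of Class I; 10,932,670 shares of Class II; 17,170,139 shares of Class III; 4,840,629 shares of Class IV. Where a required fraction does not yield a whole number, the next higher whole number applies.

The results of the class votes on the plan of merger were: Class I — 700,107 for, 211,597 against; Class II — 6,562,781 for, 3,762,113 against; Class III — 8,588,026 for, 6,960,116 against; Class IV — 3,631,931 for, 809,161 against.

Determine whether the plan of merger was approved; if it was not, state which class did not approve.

Approved — every class gave the required vote.

Class I: 3/5 of 1166229 = 699737.40, rounded up to 699738; 699,738 required, 700,107 in favor — approved.
Class II: 3/5 of 10932670 = 6559602; 6,559,602 required, 6,562,781 in favor — approved.
Class III: a majority of 17170139 is 8585070; 8,585,070 required, 8,588,026 in favor — approved.
Class IV: 3/4 of 4840629 = 3630471.75, rounded up to 3630472; 3,630,472 required, 3,631,931 in favor — approved.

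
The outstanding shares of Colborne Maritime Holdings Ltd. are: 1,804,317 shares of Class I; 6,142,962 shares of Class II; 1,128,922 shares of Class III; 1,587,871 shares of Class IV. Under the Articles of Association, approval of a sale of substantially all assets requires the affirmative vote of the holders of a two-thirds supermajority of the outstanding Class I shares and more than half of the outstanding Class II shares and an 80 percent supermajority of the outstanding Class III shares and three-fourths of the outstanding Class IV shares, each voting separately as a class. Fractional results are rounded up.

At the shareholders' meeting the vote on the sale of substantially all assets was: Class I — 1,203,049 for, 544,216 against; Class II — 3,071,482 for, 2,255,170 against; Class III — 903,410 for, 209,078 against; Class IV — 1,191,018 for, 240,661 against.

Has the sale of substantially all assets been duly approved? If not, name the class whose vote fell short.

Approved — every class gave the required vote.

Class I: 2/3 of 1804317 = 1202878; 1,202,878 required, 1,203,049 in favor — approved.
Class II: a majority of 6142962 is 3071482; 3,071,482 required, 3,071,482 in favor — approved.
Class III: 4/5 of 1128922 = 903137.60, rounded up to 903138; 903,138 required, 903,410 in favor — approved.
Class IV: 3/4 of 1587871 = 1190903.25, rounded up to 1190904; 1,190,904 required, 1,191,018 in favor — approved.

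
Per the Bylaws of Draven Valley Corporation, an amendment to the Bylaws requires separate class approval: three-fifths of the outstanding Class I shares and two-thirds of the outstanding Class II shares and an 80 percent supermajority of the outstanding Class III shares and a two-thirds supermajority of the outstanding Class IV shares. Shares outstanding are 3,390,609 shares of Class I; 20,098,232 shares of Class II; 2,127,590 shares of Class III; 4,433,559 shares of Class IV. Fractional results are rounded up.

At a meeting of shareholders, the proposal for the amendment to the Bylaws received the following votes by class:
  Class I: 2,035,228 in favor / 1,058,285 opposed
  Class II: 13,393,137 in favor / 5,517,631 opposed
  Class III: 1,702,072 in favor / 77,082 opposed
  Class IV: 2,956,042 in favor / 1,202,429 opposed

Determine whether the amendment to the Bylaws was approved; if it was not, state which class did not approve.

Not approved — the Class II shares did not give the required vote.

Class I: 3/5 of 3390609 = 2034365.40, rounded up to 2034366; 2,034,366 required, 2,035,228 in favor — approved.
Class II: 2/3 of 20098232 = 13398821.33, rounded up to 13398822; 13,398,822 required, 13,393,137 in favor — not approved.
Class III: 4/5 of 2127590 = 1702072; 1,702,072 required, 1,702,072 in favor — approved.
Class IV: 2/3 of 4433559 = 2955706; 2,955,706 required, 2,956,042 in favor — approved.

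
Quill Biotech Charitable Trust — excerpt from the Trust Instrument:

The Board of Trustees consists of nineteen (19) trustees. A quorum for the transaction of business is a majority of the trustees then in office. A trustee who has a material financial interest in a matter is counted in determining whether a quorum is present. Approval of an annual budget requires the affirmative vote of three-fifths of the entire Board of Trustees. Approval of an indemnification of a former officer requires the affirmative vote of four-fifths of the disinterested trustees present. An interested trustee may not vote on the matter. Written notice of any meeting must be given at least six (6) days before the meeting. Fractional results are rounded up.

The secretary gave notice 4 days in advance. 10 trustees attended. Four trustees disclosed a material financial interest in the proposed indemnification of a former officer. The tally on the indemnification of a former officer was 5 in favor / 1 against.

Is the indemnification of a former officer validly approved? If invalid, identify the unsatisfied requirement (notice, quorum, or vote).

Invalid — notice requirement not satisfied.

Notice: 4 days given; 6 required (4 < 6). Not satisfied.
Quorum: 10 present (interested trustees count toward quorum); quorum is 10. Satisfied.
Vote: the indemnification of a former officer requires four-fifths of the disinterested trustees present (10 − 4 = 6). 4/5 of 6 = 4.80, rounded up to 5, so 5 affirmative votes are needed; 5 voted in favor. Satisfied.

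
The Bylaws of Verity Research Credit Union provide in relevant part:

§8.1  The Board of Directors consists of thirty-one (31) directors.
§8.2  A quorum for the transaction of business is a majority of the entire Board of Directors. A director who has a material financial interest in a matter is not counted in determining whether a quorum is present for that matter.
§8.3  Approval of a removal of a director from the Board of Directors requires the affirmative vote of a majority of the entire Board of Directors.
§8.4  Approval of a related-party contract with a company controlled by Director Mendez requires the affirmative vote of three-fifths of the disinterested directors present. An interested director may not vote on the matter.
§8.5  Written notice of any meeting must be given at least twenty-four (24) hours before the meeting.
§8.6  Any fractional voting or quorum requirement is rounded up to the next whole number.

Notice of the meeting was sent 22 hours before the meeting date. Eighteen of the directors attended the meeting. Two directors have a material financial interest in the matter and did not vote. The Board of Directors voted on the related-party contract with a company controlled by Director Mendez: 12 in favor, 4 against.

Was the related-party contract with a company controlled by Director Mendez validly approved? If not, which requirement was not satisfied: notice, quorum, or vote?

Invalid — notice requirement not satisfied.

Notice: 22 hours given; 24 required (22 < 24). Not satisfied.
Quorum: 18 present, but the 2 interested directors do not count, leaving 16. Quorum is 16. Satisfied.
Vote: the related-party contract with a company controlled by Director Mendez requires three-fifths of the disinterested directors present (18 − 2 = 16). 3/5 of 16 = 9.60, rounded up to 10, so 10 affirmative votes are needed; 12 voted in favor. Satisfied.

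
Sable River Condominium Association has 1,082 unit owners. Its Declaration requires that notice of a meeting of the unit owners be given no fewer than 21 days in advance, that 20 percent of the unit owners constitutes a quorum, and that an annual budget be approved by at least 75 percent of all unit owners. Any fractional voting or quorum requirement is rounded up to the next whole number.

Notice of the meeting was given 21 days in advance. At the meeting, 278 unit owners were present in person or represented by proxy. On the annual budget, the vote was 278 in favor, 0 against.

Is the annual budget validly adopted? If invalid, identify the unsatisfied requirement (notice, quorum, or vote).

Notice: 21 days given; 21 required. Satisfied.
Quorum: 20% of 1,082 = 216.40, rounded up to 217; 278 present. Satisfied.
Vote: requires three-fourths of all unit owners (1,082); 3/4 of 1082 = 811.50, rounded up to 812, so 812 needed; 278 in favor. Not satisfied.

Invalid — vote requirement not satisfied.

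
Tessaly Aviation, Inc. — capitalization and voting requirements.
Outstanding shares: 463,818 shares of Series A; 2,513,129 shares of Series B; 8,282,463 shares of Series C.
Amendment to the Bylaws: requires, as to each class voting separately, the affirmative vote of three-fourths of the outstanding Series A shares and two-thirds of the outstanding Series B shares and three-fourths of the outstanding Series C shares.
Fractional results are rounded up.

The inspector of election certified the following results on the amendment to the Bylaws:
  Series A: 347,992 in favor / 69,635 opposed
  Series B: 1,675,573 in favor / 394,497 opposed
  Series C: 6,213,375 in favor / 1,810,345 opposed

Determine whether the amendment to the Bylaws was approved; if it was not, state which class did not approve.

Approved — every class gave the required vote.

Series A: 3/4 of 463818 = 347863.50, rounded up to 347864; 347,864 required, 347,992 in favor — approved.
Series B: 2/3 of 2513129 = 1675419.33, rounded up to 1675420; 1,675,420 required, 1,675,573 in favor — approved.
Series C: 3/4 of 8282463 = 6211847.25, rounded up to 6211848; 6,211,848 required, 6,213,375 in favor — approved.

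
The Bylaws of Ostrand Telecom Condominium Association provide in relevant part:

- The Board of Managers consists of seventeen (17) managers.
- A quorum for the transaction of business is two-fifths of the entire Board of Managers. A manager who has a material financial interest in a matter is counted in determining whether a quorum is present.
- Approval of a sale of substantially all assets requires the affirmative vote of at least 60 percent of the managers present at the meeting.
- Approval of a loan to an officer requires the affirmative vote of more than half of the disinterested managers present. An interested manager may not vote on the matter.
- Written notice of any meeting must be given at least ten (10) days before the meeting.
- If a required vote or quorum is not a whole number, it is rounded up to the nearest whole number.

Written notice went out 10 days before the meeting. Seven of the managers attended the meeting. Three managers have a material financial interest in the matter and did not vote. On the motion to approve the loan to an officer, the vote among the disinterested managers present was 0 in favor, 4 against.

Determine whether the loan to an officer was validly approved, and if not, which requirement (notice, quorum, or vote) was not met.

Notice: 10 days given; 10 required (10 ≥ 10). Satisfied.
Quorum: 7 present (interested managers count toward quorum); quorum is 7. Satisfied.
Vote: the loan to an officer requires a majority of the disinterested managers present (7 − 3 = 4). A majority of 4 is 3, so 3 affirmative votes are needed; 0 voted in favor. Not satisfied.

Invalid — vote requirement not satisfied.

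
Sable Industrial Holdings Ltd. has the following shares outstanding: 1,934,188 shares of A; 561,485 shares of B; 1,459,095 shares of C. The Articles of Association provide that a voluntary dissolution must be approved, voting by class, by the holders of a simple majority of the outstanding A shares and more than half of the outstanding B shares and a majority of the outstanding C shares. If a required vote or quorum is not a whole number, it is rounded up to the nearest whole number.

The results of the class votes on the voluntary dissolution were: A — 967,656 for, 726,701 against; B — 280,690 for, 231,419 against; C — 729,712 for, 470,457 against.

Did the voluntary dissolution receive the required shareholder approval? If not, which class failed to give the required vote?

A: a majority of 1934188 is 967095; 967,095 required, 967,656 in favor — approved.
B: a majority of 561485 is 280743; 280,743 required, 280,690 in favor — not approved.
C: a majority of 1459095 is 729548; 729,548 required, 729,712 in favor — approved.

Not approved — the B shares did not give the required vote.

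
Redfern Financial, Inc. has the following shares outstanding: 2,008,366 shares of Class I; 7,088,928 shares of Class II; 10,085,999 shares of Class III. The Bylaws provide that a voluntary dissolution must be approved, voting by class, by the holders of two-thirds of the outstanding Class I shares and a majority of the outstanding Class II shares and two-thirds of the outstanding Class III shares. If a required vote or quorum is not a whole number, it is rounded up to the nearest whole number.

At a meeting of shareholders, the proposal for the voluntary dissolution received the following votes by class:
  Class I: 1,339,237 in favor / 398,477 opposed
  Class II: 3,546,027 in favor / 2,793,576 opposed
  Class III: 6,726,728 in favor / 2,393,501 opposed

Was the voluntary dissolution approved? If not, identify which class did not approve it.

Approved — every class gave the required vote.

Class I: 2/3 of 2008366 = 1338910.67, rounded up to 1338911; 1,338,911 required, 1,339,237 in favor — approved.
Class II: a majority of 7088928 is 3544465; 3,544,465 required, 3,546,027 in favor — approved.
Class III: 2/3 of 10085999 = 6723999.33, rounded up to 6724000; 6,724,000 required, 6,726,728 in favor — approved.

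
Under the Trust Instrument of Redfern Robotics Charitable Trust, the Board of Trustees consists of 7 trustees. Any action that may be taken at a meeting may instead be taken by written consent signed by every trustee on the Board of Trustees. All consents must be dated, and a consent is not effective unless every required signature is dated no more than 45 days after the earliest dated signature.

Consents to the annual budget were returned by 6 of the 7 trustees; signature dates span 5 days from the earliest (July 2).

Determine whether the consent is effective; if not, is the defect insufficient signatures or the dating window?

Signatures required: the unanimous vote of 7 — unanimous means all 7, so 7 needed; 6 signed. Insufficient.
Dating window: the latest signature is 5 days after the earliest; the limit is 45 days. Within the window.

Not effective — insufficient signatures.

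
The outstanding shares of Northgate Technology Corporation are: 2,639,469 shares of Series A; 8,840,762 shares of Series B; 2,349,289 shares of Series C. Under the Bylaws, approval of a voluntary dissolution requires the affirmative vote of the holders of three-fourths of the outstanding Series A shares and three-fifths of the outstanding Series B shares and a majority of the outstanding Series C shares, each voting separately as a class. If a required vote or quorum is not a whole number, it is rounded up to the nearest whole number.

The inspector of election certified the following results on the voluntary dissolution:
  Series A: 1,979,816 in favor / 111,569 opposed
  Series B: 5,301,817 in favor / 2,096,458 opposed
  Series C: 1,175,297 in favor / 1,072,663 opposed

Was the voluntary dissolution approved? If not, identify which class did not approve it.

Not approved — the Series B shares did not give the required vote.

Series A: 3/4 of 2639469 = 1979601.75, rounded up to 1979602; 1,979,602 required, 1,979,816 in favor — approved.
Series B: 3/5 of 8840762 = 5304457.20, rounded up to 5304458; 5,304,458 required, 5,301,817 in favor — not approved.
Series C: a majority of 2349289 is 1174645; 1,174,645 required, 1,175,297 in favor — approved.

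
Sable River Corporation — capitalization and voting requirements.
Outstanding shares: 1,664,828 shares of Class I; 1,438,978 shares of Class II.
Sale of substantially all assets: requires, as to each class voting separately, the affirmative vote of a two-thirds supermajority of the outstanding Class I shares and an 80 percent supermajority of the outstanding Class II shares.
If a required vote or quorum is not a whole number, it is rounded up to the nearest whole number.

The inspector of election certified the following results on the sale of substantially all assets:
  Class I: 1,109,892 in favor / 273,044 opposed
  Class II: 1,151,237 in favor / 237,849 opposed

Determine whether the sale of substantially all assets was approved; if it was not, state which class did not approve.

Class I: 2/3 of 1664828 = 1109885.33, rounded up to 1109886; 1,109,886 required, 1,109,892 in favor — approved.
Class II: 4/5 of 1438978 = 1151182.40, rounded up to 1151183; 1,151,183 required, 1,151,237 in favor — approved.

Approved — every class gave the required vote.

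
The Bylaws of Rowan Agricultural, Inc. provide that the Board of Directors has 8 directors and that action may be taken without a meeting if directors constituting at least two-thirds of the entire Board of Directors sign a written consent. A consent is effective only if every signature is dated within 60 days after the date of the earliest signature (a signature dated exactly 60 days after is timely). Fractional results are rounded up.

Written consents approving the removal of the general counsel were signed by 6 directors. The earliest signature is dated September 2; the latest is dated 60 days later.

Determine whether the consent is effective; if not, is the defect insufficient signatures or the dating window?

Signatures required: at least two-thirds of 8 — 2/3 of 8 = 5.33, rounded up to 6, so 6 needed; 6 signed. Sufficient.
Dating window: the latest signature is 60 days after the earliest; the limit is 60 days. Within the window.

Effective — both the signature and dating-window requirements are satisfied.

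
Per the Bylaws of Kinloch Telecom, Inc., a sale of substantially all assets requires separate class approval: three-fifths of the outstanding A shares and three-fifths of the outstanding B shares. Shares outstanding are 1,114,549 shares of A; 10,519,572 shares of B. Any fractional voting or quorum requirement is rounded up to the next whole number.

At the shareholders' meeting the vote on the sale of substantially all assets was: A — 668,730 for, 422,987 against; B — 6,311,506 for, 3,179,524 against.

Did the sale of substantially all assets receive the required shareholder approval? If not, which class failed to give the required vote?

A: 3/5 of 1114549 = 668729.40, rounded up to 668730; 668,730 required, 668,730 in favor — approved.
B: 3/5 of 10519572 = 6311743.20, rounded up to 6311744; 6,311,744 required, 6,311,506 in favor — not approved.

Not approved — the B shares did not give the required vote.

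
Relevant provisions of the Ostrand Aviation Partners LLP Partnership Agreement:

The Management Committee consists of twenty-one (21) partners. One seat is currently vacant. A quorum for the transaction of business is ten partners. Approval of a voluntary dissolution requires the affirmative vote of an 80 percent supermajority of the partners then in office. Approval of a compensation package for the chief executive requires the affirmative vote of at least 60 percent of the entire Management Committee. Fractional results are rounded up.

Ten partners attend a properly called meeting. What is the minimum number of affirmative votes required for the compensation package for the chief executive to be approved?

The compensation package for the chief executive requires three-fifths of the entire Management Committee (21).
3/5 of 21 = 12.60, rounded up to 13.
(Only 10 can vote, so the compensation package for the chief executive cannot pass at this meeting, but the required vote is still 13.)

13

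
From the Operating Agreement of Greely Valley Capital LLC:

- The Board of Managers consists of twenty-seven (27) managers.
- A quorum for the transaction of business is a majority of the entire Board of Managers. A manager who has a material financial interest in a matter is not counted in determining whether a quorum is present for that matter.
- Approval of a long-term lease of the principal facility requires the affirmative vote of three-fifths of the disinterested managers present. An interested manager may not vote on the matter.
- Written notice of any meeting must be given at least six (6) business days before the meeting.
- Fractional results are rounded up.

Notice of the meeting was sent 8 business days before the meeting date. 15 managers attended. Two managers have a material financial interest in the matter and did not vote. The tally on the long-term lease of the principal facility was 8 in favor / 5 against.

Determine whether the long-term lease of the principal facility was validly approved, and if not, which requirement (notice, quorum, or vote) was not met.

Notice: 8 business days given; 6 required (8 ≥ 6). Satisfied.
Quorum: 15 present, but the 2 interested managers do not count, leaving 13. Quorum is 14. Not satisfied.
Vote: the long-term lease of the principal facility requires three-fifths of the disinterested managers present (15 − 2 = 13). 3/5 of 13 = 7.80, rounded up to 8, so 8 affirmative votes are needed; 8 voted in favor. Satisfied. (Moot — without a quorum no business can be validly transacted.)

Invalid — quorum requirement not satisfied.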